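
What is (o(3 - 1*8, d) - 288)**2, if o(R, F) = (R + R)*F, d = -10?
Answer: 35344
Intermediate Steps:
o(R, F) = 2*F*R (o(R, F) = (2*R)*F = 2*F*R)
(o(3 - 1*8, d) - 288)**2 = (2*(-10)*(3 - 1*8) - 288)**2 = (2*(-10)*(3 - 8) - 288)**2 = (2*(-10)*(-5) - 288)**2 = (100 - 288)**2 = (-188)**2 = 35344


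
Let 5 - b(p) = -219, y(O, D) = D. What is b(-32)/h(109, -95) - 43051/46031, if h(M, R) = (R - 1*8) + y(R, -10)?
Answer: -15175707/5201503 ≈ -2.9176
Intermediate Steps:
b(p) = 224 (b(p) = 5 - 1*(-219) = 5 + 219 = 224)
h(M, R) = -18 + R (h(M, R) = (R - 1*8) - 10 = (R - 8) - 10 = (-8 + R) - 10 = -18 + R)
b(-32)/h(109, -95) - 43051/46031 = 224/(-18 - 95) - 43051/46031 = 224/(-113) - 43051*1/46031 = 224*(-1/113) - 43051/46031 = -224/113 - 43051/46031 = -15175707/5201503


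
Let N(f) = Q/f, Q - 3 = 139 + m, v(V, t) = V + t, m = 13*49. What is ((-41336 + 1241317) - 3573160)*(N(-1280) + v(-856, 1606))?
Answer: -2276403133559/1280 ≈ -1.7784e+9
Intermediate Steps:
m = 637
Q = 779 (Q = 3 + (139 + 637) = 3 + 776 = 779)
N(f) = 779/f
((-41336 + 1241317) - 3573160)*(N(-1280) + v(-856, 1606)) = ((-41336 + 1241317) - 3573160)*(779/(-1280) + (-856 + 1606)) = (1199981 - 3573160)*(779*(-1/1280) + 750) = -2373179*(-779/1280 + 750) = -2373179*959221/1280 = -2276403133559/1280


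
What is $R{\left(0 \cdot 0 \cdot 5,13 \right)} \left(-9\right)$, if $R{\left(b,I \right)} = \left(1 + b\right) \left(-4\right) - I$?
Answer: $153$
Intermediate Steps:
$R{\left(b,I \right)} = -4 - I - 4 b$ ($R{\left(b,I \right)} = \left(-4 - 4 b\right) - I = -4 - I - 4 b$)
$R{\left(0 \cdot 0 \cdot 5,13 \right)} \left(-9\right) = \left(-4 - 13 - 4 \cdot 0 \cdot 0 \cdot 5\right) \left(-9\right) = \left(-4 - 13 - 4 \cdot 0 \cdot 5\right) \left(-9\right) = \left(-4 - 13 - 0\right) \left(-9\right) = \left(-4 - 13 + 0\right) \left(-9\right) = \left(-17\right) \left(-9\right) = 153$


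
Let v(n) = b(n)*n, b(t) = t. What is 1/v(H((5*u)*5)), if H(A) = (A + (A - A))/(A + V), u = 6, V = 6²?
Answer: 961/625 ≈ 1.5376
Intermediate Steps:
V = 36
H(A) = A/(36 + A) (H(A) = (A + (A - A))/(A + 36) = (A + 0)/(36 + A) = A/(36 + A))
v(n) = n² (v(n) = n*n = n²)
1/v(H((5*u)*5)) = 1/((((5*6)*5)/(36 + (5*6)*5))²) = 1/(((30*5)/(36 + 30*5))²) = 1/((150/(36 + 150))²) = 1/((150/186)²) = 1/((150*(1/186))²) = 1/((25/31)²) = 1/(625/961) = 961/625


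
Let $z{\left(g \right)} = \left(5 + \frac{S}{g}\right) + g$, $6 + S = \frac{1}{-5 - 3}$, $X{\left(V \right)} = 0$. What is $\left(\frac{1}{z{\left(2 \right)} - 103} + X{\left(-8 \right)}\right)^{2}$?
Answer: $\frac{256}{2512225} \approx 0.0001019$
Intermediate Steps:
$S = - \frac{49}{8}$ ($S = -6 + \frac{1}{-5 - 3} = -6 + \frac{1}{-8} = -6 - \frac{1}{8} = - \frac{49}{8} \approx -6.125$)
$z{\left(g \right)} = 5 + g - \frac{49}{8 g}$ ($z{\left(g \right)} = \left(5 - \frac{49}{8 g}\right) + g = 5 + g - \frac{49}{8 g}$)
$\left(\frac{1}{z{\left(2 \right)} - 103} + X{\left(-8 \right)}\right)^{2} = \left(\frac{1}{\left(5 + 2 - \frac{49}{8 \cdot 2}\right) - 103} + 0\right)^{2} = \left(\frac{1}{\left(5 + 2 - \frac{49}{16}\right) - 103} + 0\right)^{2} = \left(\frac{1}{\frac{63}{16} - 103} + 0\right)^{2} = \left(\frac{1}{- \frac{1585}{16}} + 0\right)^{2} = \left(- \frac{16}{1585} + 0\right)^{2} = \left(- \frac{16}{1585}\right)^{2} = \frac{256}{2512225}$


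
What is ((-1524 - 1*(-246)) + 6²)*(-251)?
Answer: 311742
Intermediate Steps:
((-1524 - 1*(-246)) + 6²)*(-251) = ((-1524 + 246) + 36)*(-251) = (-1278 + 36)*(-251) = -1242*(-251) = 311742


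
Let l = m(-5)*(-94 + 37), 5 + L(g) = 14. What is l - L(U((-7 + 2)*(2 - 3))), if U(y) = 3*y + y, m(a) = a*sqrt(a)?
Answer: -9 + 285*I*sqrt(5) ≈ -9.0 + 637.28*I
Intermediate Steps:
m(a) = a**(3/2)
U(y) = 4*y
L(g) = 9 (L(g) = -5 + 14 = 9)
l = 285*I*sqrt(5) (l = (-5)**(3/2)*(-94 + 37) = -5*I*sqrt(5)*(-57) = 285*I*sqrt(5) ≈ 637.28*I)
l - L(U((-7 + 2)*(2 - 3))) = 285*I*sqrt(5) - 1*9 = 285*I*sqrt(5) - 9 = -9 + 285*I*sqrt(5)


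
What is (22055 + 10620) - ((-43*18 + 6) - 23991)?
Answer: 57434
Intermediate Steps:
(22055 + 10620) - ((-43*18 + 6) - 23991) = 32675 - ((-774 + 6) - 23991) = 32675 - (-768 - 23991) = 32675 - 1*(-24759) = 32675 + 24759 = 57434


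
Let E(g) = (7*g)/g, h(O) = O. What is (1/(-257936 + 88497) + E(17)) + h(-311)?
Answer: -51509457/169439 ≈ -304.00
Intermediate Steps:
E(g) = 7
(1/(-257936 + 88497) + E(17)) + h(-311) = (1/(-257936 + 88497) + 7) - 311 = (1/(-169439) + 7) - 311 = (-1/169439 + 7) - 311 = 1186072/169439 - 311 = -51509457/169439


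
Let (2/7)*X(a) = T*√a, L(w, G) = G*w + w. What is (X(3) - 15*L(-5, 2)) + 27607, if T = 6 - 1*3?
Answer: 27832 + 21*√3/2 ≈ 27850.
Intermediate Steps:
L(w, G) = w + G*w
T = 3 (T = 6 - 3 = 3)
X(a) = 21*√a/2 (X(a) = 7*(3*√a)/2 = 21*√a/2)
(X(3) - 15*L(-5, 2)) + 27607 = (21*√3/2 - (-75)*(1 + 2)) + 27607 = (21*√3/2 - (-75)*3) + 27607 = (21*√3/2 - 15*(-15)) + 27607 = (21*√3/2 + 225) + 27607 = (225 + 21*√3/2) + 27607 = 27832 + 21*√3/2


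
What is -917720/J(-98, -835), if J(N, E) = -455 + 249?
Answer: 458860/103 ≈ 4455.0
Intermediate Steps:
J(N, E) = -206
-917720/J(-98, -835) = -917720/(-206) = -917720*(-1/206) = 458860/103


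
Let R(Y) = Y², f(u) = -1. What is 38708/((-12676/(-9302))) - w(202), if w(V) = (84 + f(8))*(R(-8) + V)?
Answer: 20050272/3169 ≈ 6327.0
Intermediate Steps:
w(V) = 5312 + 83*V (w(V) = (84 - 1)*((-8)² + V) = 83*(64 + V) = 5312 + 83*V)
38708/((-12676/(-9302))) - w(202) = 38708/((-12676/(-9302))) - (5312 + 83*202) = 38708/((-12676*(-1/9302))) - (5312 + 16766) = 38708/(6338/4651) - 1*22078 = 38708*(4651/6338) - 22078 = 90015454/3169 - 22078 = 20050272/3169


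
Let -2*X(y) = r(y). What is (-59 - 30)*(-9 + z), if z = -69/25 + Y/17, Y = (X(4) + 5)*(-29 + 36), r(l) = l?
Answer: 398097/425 ≈ 936.70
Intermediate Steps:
X(y) = -y/2
Y = 21 (Y = (-1/2*4 + 5)*(-29 + 36) = (-2 + 5)*7 = 3*7 = 21)
z = -648/425 (z = -69/25 + 21/17 = -648/425 ≈ -1.5247)
(-59 - 30)*(-9 + z) = (-59 - 30)*(-9 - 648/425) = -89*(-4473/425) = 398097/425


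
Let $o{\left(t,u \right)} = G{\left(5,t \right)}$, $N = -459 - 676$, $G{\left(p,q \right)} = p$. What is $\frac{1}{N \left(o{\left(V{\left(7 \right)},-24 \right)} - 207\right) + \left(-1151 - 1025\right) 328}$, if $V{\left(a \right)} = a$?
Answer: $- \frac{1}{484458} \approx -2.0642 \cdot 10^{-6}$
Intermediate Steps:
$N = -1135$ ($N = -459 - 676 = -1135$)
$o{\left(t,u \right)} = 5$
$\frac{1}{N \left(o{\left(V{\left(7 \right)},-24 \right)} - 207\right) + \left(-1151 - 1025\right) 328} = \frac{1}{- 1135 \left(5 - 207\right) + \left(-1151 - 1025\right) 328} = \frac{1}{\left(-1135\right) \left(-202\right) - 713728} = \frac{1}{229270 - 713728} = \frac{1}{-484458} = - \frac{1}{484458}$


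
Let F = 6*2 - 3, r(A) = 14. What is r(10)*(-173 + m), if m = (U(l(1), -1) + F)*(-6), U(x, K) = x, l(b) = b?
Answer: -3262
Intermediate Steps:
F = 9 (F = 12 - 3 = 9)
m = -60 (m = (1 + 9)*(-6) = 10*(-6) = -60)
r(10)*(-173 + m) = 14*(-173 - 60) = 14*(-233) = -3262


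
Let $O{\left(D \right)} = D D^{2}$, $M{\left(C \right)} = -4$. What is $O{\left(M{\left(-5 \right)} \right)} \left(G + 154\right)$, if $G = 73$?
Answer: $-14528$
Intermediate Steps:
$O{\left(D \right)} = D^{3}$
$O{\left(M{\left(-5 \right)} \right)} \left(G + 154\right) = \left(-4\right)^{3} \left(73 + 154\right) = \left(-64\right) 227 = -14528$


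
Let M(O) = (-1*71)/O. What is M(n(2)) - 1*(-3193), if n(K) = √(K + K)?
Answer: 6315/2 ≈ 3157.5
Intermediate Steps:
n(K) = √2*√K (n(K) = √(2*K) = √2*√K)
M(O) = -71/O
M(n(2)) - 1*(-3193) = -71/(√2*√2) - 1*(-3193) = -71/2 + 3193 = 6315/2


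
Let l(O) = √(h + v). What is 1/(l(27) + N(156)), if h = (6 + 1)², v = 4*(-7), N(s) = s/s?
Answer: -1/20 + √21/20 ≈ 0.17913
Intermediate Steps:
N(s) = 1
v = -28
h = 49 (h = 7² = 49)
l(O) = √21 (l(O) = √(49 - 28) = √21)
1/(l(27) + N(156)) = 1/(√21 + 1) = 1/(1 + √21)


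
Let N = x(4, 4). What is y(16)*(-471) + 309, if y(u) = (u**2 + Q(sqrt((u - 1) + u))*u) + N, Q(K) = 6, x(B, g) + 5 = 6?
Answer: -165954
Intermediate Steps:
x(B, g) = 1 (x(B, g) = -5 + 6 = 1)
N = 1
y(u) = 1 + u**2 + 6*u (y(u) = (u**2 + 6*u) + 1 = 1 + u**2 + 6*u)
y(16)*(-471) + 309 = (1 + 16**2 + 6*16)*(-471) + 309 = (1 + 256 + 96)*(-471) + 309 = 353*(-471) + 309 = -166263 + 309 = -165954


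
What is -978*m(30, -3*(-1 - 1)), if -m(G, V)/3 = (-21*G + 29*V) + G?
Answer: -1249884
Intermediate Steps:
m(G, V) = -87*V + 60*G (m(G, V) = -3*((-21*G + 29*V) + G) = -3*(-20*G + 29*V) = -87*V + 60*G)
-978*m(30, -3*(-1 - 1)) = -978*(-(-261)*(-1 - 1) + 60*30) = -978*(-(-261)*(-2) + 1800) = -978*(-87*6 + 1800) = -978*(-522 + 1800) = -978*1278 = -1249884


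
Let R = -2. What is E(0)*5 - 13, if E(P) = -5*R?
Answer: 37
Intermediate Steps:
E(P) = 10 (E(P) = -5*(-2) = 10)
E(0)*5 - 13 = 10*5 - 13 = 50 - 13 = 37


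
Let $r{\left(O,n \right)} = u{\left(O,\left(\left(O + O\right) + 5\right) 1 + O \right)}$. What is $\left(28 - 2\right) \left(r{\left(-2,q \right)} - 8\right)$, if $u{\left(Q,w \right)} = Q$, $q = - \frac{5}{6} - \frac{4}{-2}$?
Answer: $-260$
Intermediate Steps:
$q = \frac{7}{6}$ ($q = \left(-5\right) \frac{1}{6} - -2 = - \frac{5}{6} + 2 = \frac{7}{6} \approx 1.1667$)
$r{\left(O,n \right)} = O$
$\left(28 - 2\right) \left(r{\left(-2,q \right)} - 8\right) = \left(28 - 2\right) \left(-2 - 8\right) = 26 \left(-10\right) = -260$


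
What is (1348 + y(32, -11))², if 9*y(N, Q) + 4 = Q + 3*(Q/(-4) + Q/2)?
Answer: 260661025/144 ≈ 1.8101e+6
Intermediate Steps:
y(N, Q) = -4/9 + 7*Q/36 (y(N, Q) = -4/9 + (Q + 3*(Q/(-4) + Q/2))/9 = -4/9 + (Q + 3*(Q*(-¼) + Q*(½)))/9 = -4/9 + (Q + 3*(-Q/4 + Q/2))/9 = -4/9 + (Q + 3*(Q/4))/9 = -4/9 + (Q + 3*Q/4)/9 = -4/9 + (7*Q/4)/9 = -4/9 + 7*Q/36)
(1348 + y(32, -11))² = (1348 + (-4/9 + (7/36)*(-11)))² = (1348 + (-4/9 - 77/36))² = (1348 - 31/12)² = (16145/12)² = 260661025/144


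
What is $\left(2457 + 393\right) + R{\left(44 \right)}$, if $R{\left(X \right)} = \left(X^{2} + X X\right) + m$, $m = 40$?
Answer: $6762$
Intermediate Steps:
$R{\left(X \right)} = 40 + 2 X^{2}$ ($R{\left(X \right)} = \left(X^{2} + X X\right) + 40 = \left(X^{2} + X^{2}\right) + 40 = 2 X^{2} + 40 = 40 + 2 X^{2}$)
$\left(2457 + 393\right) + R{\left(44 \right)} = \left(2457 + 393\right) + \left(40 + 2 \cdot 44^{2}\right) = 2850 + \left(40 + 2 \cdot 1936\right) = 2850 + \left(40 + 3872\right) = 2850 + 3912 = 6762$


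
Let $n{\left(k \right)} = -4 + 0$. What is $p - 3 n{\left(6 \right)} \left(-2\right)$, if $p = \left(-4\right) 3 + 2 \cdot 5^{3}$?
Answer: $-5712$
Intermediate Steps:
$n{\left(k \right)} = -4$
$p = 238$ ($p = -12 + 2 \cdot 125 = -12 + 250 = 238$)
$p - 3 n{\left(6 \right)} \left(-2\right) = 238 \left(-3\right) \left(-4\right) \left(-2\right) = 238 \cdot 12 \left(-2\right) = 238 \left(-24\right) = -5712$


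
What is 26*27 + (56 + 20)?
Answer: 778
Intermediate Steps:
26*27 + (56 + 20) = 702 + 76 = 778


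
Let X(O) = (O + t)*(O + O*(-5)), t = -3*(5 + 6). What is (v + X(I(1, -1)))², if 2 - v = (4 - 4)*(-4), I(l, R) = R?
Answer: 17956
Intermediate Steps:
v = 2 (v = 2 - (4 - 4)*(-4) = 2 - 0*(-4) = 2 - 1*0 = 2 + 0 = 2)
t = -33 (t = -3*11 = -33)
X(O) = -4*O*(-33 + O) (X(O) = (O - 33)*(O + O*(-5)) = (-33 + O)*(O - 5*O) = (-33 + O)*(-4*O) = -4*O*(-33 + O))
(v + X(I(1, -1)))² = (2 + 4*(-1)*(33 - 1*(-1)))² = (2 + 4*(-1)*(33 + 1))² = (2 + 4*(-1)*34)² = (2 - 136)² = (-134)² = 17956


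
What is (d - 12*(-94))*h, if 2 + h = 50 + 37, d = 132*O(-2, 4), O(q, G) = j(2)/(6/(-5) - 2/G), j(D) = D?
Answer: 82680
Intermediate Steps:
O(q, G) = 2/(-6/5 - 2/G) (O(q, G) = 2/(6/(-5) - 2/G) = 2/(6*(-⅕) - 2/G) = 2/(-6/5 - 2/G))
d = -2640/17 (d = 132*(-5*4/(5 + 3*4)) = 132*(-5*4/(5 + 12)) = 132*(-5*4/17) = 132*(-5*4*1/17) = 132*(-20/17) = -2640/17 ≈ -155.29)
h = 85 (h = -2 + (50 + 37) = -2 + 87 = 85)
(d - 12*(-94))*h = (-2640/17 - 12*(-94))*85 = (-2640/17 + 1128)*85 = (16536/17)*85 = 82680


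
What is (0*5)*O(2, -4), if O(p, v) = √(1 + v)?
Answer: 0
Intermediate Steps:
(0*5)*O(2, -4) = (0*5)*√(1 - 4) = 0*√(-3) = 0*(I*√3) = 0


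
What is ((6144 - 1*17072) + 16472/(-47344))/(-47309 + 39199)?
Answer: 64673963/47994980 ≈ 1.3475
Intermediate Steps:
((6144 - 1*17072) + 16472/(-47344))/(-47309 + 39199) = ((6144 - 17072) + 16472*(-1/47344))/(-8110) = (-10928 - 2059/5918)*(-1/8110) = -64673963/5918*(-1/8110) = 64673963/47994980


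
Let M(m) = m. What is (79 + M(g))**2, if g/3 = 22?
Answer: 21025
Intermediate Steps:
g = 66 (g = 3*22 = 66)
(79 + M(g))**2 = (79 + 66)**2 = 145**2 = 21025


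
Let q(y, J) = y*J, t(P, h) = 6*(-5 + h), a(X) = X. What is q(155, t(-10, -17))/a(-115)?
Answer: 4092/23 ≈ 177.91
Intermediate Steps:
t(P, h) = -30 + 6*h
q(y, J) = J*y
q(155, t(-10, -17))/a(-115) = ((-30 + 6*(-17))*155)/(-115) = ((-30 - 102)*155)*(-1/115) = -132*155*(-1/115) = -20460*(-1/115) = 4092/23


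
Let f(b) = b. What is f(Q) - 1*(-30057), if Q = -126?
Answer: 29931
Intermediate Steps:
f(Q) - 1*(-30057) = -126 - 1*(-30057) = -126 + 30057 = 29931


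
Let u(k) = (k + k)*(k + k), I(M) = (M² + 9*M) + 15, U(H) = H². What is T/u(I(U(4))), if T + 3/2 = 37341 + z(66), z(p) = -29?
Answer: 74621/1377800 ≈ 0.054160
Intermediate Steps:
I(M) = 15 + M² + 9*M
u(k) = 4*k² (u(k) = (2*k)*(2*k) = 4*k²)
T = 74621/2 (T = -3/2 + (37341 - 29) = -3/2 + 37312 = 74621/2 ≈ 37311.)
T/u(I(U(4))) = 74621/(2*((4*(15 + (4²)² + 9*4²)²))) = 74621/(2*((4*(15 + 16² + 9*16)²))) = 74621/(2*((4*(15 + 256 + 144)²))) = 74621/(2*((4*415²))) = 74621/(2*((4*172225))) = (74621/2)/688900 = (74621/2)*(1/688900) = 74621/1377800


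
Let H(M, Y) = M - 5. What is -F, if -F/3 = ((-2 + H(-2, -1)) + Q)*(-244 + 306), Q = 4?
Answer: -930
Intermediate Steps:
H(M, Y) = -5 + M
F = 930 (F = -3*((-2 + (-5 - 2)) + 4)*(-244 + 306) = -3*((-2 - 7) + 4)*62 = -3*(-9 + 4)*62 = -(-15)*62 = -3*(-310) = 930)
-F = -1*930 = -930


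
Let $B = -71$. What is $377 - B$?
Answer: $448$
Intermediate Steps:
$377 - B = 377 - -71 = 377 + 71 = 448$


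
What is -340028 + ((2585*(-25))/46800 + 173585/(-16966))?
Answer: -5399888889043/15880176 ≈ -3.4004e+5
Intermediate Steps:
-340028 + ((2585*(-25))/46800 + 173585/(-16966)) = -340028 + (-64625*1/46800 + 173585*(-1/16966)) = -340028 + (-2585/1872 - 173585/16966) = -340028 - 184404115/15880176 = -5399888889043/15880176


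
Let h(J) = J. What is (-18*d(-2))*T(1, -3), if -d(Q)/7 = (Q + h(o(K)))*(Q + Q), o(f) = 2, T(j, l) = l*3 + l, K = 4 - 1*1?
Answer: 0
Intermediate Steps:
K = 3 (K = 4 - 1 = 3)
T(j, l) = 4*l (T(j, l) = 3*l + l = 4*l)
d(Q) = -14*Q*(2 + Q) (d(Q) = -7*(Q + 2)*(Q + Q) = -7*(2 + Q)*2*Q = -14*Q*(2 + Q))
(-18*d(-2))*T(1, -3) = (-(-252)*(-2)*(2 - 2))*(4*(-3)) = -(-252)*(-2)*0*(-12) = -18*0*(-12) = 0*(-12) = 0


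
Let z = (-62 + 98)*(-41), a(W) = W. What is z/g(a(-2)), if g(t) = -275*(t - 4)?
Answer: -246/275 ≈ -0.89455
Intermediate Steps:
g(t) = 1100 - 275*t (g(t) = -275*(-4 + t) = 1100 - 275*t)
z = -1476 (z = 36*(-41) = -1476)
z/g(a(-2)) = -1476/(1100 - 275*(-2)) = -1476/(1100 + 550) = -1476/1650 = -1476*1/1650 = -246/275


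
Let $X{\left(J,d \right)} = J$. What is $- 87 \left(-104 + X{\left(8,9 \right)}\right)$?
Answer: $8352$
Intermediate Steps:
$- 87 \left(-104 + X{\left(8,9 \right)}\right) = - 87 \left(-104 + 8\right) = \left(-87\right) \left(-96\right) = 8352$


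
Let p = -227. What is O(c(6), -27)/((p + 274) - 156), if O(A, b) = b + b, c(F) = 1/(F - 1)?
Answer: 54/109 ≈ 0.49541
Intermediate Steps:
c(F) = 1/(-1 + F)
O(A, b) = 2*b
O(c(6), -27)/((p + 274) - 156) = (2*(-27))/((-227 + 274) - 156) = -54/(47 - 156) = -54/(-109) = -54*(-1/109) = 54/109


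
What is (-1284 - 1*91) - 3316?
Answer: -4691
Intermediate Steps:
(-1284 - 1*91) - 3316 = (-1284 - 91) - 3316 = -1375 - 3316 = -4691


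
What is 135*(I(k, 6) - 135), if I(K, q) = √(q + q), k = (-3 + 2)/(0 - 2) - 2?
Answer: -18225 + 270*√3 ≈ -17757.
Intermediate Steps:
k = -3/2 (k = -1/(-2) - 2 = -1*(-½) - 2 = ½ - 2 = -3/2 ≈ -1.5000)
I(K, q) = √2*√q (I(K, q) = √(2*q) = √2*√q)
135*(I(k, 6) - 135) = 135*(√2*√6 - 135) = 135*(2*√3 - 135) = 135*(-135 + 2*√3) = -18225 + 270*√3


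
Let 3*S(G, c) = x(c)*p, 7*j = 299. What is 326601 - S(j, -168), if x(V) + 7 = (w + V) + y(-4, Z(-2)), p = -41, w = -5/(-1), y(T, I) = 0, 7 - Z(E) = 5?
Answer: 972833/3 ≈ 3.2428e+5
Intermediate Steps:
Z(E) = 2 (Z(E) = 7 - 1*5 = 7 - 5 = 2)
j = 299/7 (j = (1/7)*299 = 299/7 ≈ 42.714)
w = 5 (w = -5*(-1) = 5)
x(V) = -2 + V (x(V) = -7 + ((5 + V) + 0) = -7 + (5 + V) = -2 + V)
S(G, c) = 82/3 - 41*c/3 (S(G, c) = ((-2 + c)*(-41))/3 = (82 - 41*c)/3 = 82/3 - 41*c/3)
326601 - S(j, -168) = 326601 - (82/3 - 41/3*(-168)) = 326601 - (82/3 + 2296) = 326601 - 1*6970/3 = 326601 - 6970/3 = 972833/3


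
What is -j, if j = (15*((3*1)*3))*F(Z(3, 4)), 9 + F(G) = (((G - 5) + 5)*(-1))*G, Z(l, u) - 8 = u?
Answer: 20655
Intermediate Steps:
Z(l, u) = 8 + u
F(G) = -9 - G**2 (F(G) = -9 + (((G - 5) + 5)*(-1))*G = -9 + (((-5 + G) + 5)*(-1))*G = -9 + (G*(-1))*G = -9 + (-G)*G = -9 - G**2)
j = -20655 (j = (15*((3*1)*3))*(-9 - (8 + 4)**2) = (15*(3*3))*(-9 - 1*12**2) = (15*9)*(-9 - 1*144) = 135*(-9 - 144) = 135*(-153) = -20655)
-j = -1*(-20655) = 20655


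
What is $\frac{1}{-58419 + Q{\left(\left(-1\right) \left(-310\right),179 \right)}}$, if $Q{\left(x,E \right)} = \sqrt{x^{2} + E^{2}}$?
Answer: $- \frac{58419}{3412651420} - \frac{\sqrt{128141}}{3412651420} \approx -1.7223 \cdot 10^{-5}$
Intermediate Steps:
$Q{\left(x,E \right)} = \sqrt{E^{2} + x^{2}}$
$\frac{1}{-58419 + Q{\left(\left(-1\right) \left(-310\right),179 \right)}} = \frac{1}{-58419 + \sqrt{179^{2} + \left(\left(-1\right) \left(-310\right)\right)^{2}}} = \frac{1}{-58419 + \sqrt{32041 + 310^{2}}} = \frac{1}{-58419 + \sqrt{32041 + 96100}} = \frac{1}{-58419 + \sqrt{128141}}$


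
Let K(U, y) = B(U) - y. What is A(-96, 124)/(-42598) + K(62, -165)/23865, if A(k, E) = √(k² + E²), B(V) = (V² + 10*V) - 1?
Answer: 4628/23865 - 2*√1537/21299 ≈ 0.19024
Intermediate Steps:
B(V) = -1 + V² + 10*V
K(U, y) = -1 + U² - y + 10*U (K(U, y) = (-1 + U² + 10*U) - y = -1 + U² - y + 10*U)
A(k, E) = √(E² + k²)
A(-96, 124)/(-42598) + K(62, -165)/23865 = √(124² + (-96)²)/(-42598) + (-1 + 62² - 1*(-165) + 10*62)/23865 = √(15376 + 9216)*(-1/42598) + (-1 + 3844 + 165 + 620)*(1/23865) = √24592*(-1/42598) + 4628*(1/23865) = (4*√1537)*(-1/42598) + 4628/23865 = -2*√1537/21299 + 4628/23865 = 4628/23865 - 2*√1537/21299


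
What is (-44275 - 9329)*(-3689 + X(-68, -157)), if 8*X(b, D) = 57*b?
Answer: 223716294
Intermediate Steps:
X(b, D) = 57*b/8 (X(b, D) = (57*b)/8 = 57*b/8)
(-44275 - 9329)*(-3689 + X(-68, -157)) = (-44275 - 9329)*(-3689 + (57/8)*(-68)) = -53604*(-3689 - 969/2) = -53604*(-8347/2) = 223716294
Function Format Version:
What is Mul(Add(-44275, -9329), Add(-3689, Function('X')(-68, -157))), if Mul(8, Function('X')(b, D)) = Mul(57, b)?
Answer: 223716294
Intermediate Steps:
Function('X')(b, D) = Mul(Rational(57, 8), b) (Function('X')(b, D) = Mul(Rational(1, 8), Mul(57, b)) = Mul(Rational(57, 8), b))
Mul(Add(-44275, -9329), Add(-3689, Function('X')(-68, -157))) = Mul(Add(-44275, -9329), Add(-3689, Mul(Rational(57, 8), -68))) = Mul(-53604, Add(-3689, Rational(-969, 2))) = Mul(-53604, Rational(-8347, 2)) = 223716294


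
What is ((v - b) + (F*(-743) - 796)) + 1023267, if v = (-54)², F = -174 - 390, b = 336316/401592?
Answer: 145018702643/100398 ≈ 1.4444e+6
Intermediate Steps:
b = 84079/100398 (b = 336316*(1/401592) = 84079/100398 ≈ 0.83746)
F = -564
v = 2916
((v - b) + (F*(-743) - 796)) + 1023267 = ((2916 - 1*84079/100398) + (-564*(-743) - 796)) + 1023267 = ((2916 - 84079/100398) + (419052 - 796)) + 1023267 = (292676489/100398 + 418256) + 1023267 = 42284742377/100398 + 1023267 = 145018702643/100398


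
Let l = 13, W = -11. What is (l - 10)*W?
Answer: -33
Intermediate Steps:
(l - 10)*W = (13 - 10)*(-11) = 3*(-11) = -33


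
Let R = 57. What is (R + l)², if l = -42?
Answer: 225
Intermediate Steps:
(R + l)² = (57 - 42)² = 15² = 225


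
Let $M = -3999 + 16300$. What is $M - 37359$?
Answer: $-25058$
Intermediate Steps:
$M = 12301$
$M - 37359 = 12301 - 37359 = -25058$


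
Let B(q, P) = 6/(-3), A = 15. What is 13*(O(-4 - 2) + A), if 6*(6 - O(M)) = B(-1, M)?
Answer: 832/3 ≈ 277.33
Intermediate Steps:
B(q, P) = -2 (B(q, P) = 6*(-1/3) = -2)
O(M) = 19/3 (O(M) = 6 - 1/6*(-2) = 6 + 1/3 = 19/3)
13*(O(-4 - 2) + A) = 13*(19/3 + 15) = 13*(64/3) = 832/3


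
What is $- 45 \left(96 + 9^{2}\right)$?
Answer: $-7965$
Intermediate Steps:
$- 45 \left(96 + 9^{2}\right) = - 45 \left(96 + 81\right) = \left(-45\right) 177 = -7965$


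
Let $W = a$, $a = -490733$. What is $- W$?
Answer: $490733$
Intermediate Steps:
$W = -490733$
$- W = \left(-1\right) \left(-490733\right) = 490733$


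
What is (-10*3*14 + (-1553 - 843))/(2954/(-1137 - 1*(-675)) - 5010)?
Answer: 92928/165541 ≈ 0.56136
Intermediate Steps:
(-10*3*14 + (-1553 - 843))/(2954/(-1137 - 1*(-675)) - 5010) = (-30*14 - 2396)/(2954/(-1137 + 675) - 5010) = (-420 - 2396)/(2954/(-462) - 5010) = -2816/(2954*(-1/462) - 5010) = -2816/(-211/33 - 5010) = -2816/(-165541/33) = -2816*(-33/165541) = 92928/165541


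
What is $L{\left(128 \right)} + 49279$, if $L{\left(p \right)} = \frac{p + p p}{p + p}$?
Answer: $\frac{98687}{2} \approx 49344.0$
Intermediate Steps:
$L{\left(p \right)} = \frac{p + p^{2}}{2 p}$
$L{\left(128 \right)} + 49279 = \left(\frac{1}{2} + \frac{1}{2} \cdot 128\right) + 49279 = \left(\frac{1}{2} + 64\right) + 49279 = \frac{129}{2} + 49279 = \frac{98687}{2}$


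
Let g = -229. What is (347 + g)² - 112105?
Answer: -98181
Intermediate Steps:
(347 + g)² - 112105 = (347 - 229)² - 112105 = 118² - 112105 = 13924 - 112105 = -98181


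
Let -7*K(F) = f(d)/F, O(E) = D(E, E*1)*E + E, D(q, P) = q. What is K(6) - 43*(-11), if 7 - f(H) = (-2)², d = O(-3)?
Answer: 6621/14 ≈ 472.93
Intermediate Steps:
O(E) = E + E² (O(E) = E*E + E = E² + E = E + E²)
d = 6 (d = -3*(1 - 3) = -3*(-2) = 6)
f(H) = 3 (f(H) = 7 - 1*(-2)² = 7 - 1*4 = 7 - 4 = 3)
K(F) = -3/(7*F)
K(6) - 43*(-11) = -3/7/6 - 43*(-11) = -3/7*⅙ + 473 = -1/14 + 473 = 6621/14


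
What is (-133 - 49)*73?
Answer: -13286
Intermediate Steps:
(-133 - 49)*73 = -182*73 = -13286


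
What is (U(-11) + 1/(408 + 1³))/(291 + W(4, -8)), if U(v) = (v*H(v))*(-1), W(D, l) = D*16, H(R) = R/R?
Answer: 900/29039 ≈ 0.030993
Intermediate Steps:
H(R) = 1
W(D, l) = 16*D
U(v) = -v (U(v) = (v*1)*(-1) = v*(-1) = -v)
(U(-11) + 1/(408 + 1³))/(291 + W(4, -8)) = (-1*(-11) + 1/(408 + 1³))/(291 + 16*4) = (11 + 1/(408 + 1))/(291 + 64) = (11 + 1/409)/355 = (11 + 1/409)*(1/355) = (4500/409)*(1/355) = 900/29039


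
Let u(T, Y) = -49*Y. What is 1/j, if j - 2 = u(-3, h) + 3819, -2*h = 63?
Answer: 2/10729 ≈ 0.00018641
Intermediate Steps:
h = -63/2 (h = -1/2*63 = -63/2 ≈ -31.500)
j = 10729/2 (j = 2 + (-49*(-63/2) + 3819) = 2 + (3087/2 + 3819) = 2 + 10725/2 = 10729/2 ≈ 5364.5)
1/j = 1/(10729/2) = 2/10729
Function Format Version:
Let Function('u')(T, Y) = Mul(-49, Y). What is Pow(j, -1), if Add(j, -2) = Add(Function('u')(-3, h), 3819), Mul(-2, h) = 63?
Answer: Rational(2, 10729) ≈ 0.00018641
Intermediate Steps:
h = Rational(-63, 2) (h = Mul(Rational(-1, 2), 63) = Rational(-63, 2) ≈ -31.500)
j = Rational(10729, 2) (j = Add(2, Add(Mul(-49, Rational(-63, 2)), 3819)) = Add(2, Add(Rational(3087, 2), 3819)) = Add(2, Rational(10725, 2)) = Rational(10729, 2) ≈ 5364.5)
Pow(j, -1) = Pow(Rational(10729, 2), -1) = Rational(2, 10729)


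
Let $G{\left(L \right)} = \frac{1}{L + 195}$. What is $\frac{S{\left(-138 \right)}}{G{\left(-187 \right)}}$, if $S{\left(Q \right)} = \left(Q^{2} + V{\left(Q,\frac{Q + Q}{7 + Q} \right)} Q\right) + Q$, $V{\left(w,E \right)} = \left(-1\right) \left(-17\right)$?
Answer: $132480$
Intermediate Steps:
$G{\left(L \right)} = \frac{1}{195 + L}$
$V{\left(w,E \right)} = 17$
$S{\left(Q \right)} = Q^{2} + 18 Q$ ($S{\left(Q \right)} = \left(Q^{2} + 17 Q\right) + Q = Q^{2} + 18 Q$)
$\frac{S{\left(-138 \right)}}{G{\left(-187 \right)}} = \frac{\left(-138\right) \left(18 - 138\right)}{\frac{1}{195 - 187}} = \frac{\left(-138\right) \left(-120\right)}{\frac{1}{8}} = 16560 \frac{1}{\frac{1}{8}} = 16560 \cdot 8 = 132480$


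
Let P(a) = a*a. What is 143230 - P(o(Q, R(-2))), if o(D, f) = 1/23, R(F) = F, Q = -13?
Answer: 75768669/529 ≈ 1.4323e+5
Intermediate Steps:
o(D, f) = 1/23
P(a) = a**2
143230 - P(o(Q, R(-2))) = 143230 - (1/23)**2 = 143230 - 1*1/529 = 143230 - 1/529 = 75768669/529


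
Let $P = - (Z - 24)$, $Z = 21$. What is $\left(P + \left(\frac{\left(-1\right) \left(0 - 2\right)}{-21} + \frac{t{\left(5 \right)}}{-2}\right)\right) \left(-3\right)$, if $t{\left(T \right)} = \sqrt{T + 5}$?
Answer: $- \frac{61}{7} + \frac{3 \sqrt{10}}{2} \approx -3.9709$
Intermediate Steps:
$t{\left(T \right)} = \sqrt{5 + T}$
$P = 3$ ($P = - (21 - 24) = \left(-1\right) \left(-3\right) = 3$)
$\left(P + \left(\frac{\left(-1\right) \left(0 - 2\right)}{-21} + \frac{t{\left(5 \right)}}{-2}\right)\right) \left(-3\right) = \left(3 + \left(\frac{\left(-1\right) \left(0 - 2\right)}{-21} + \frac{\sqrt{5 + 5}}{-2}\right)\right) \left(-3\right) = \left(3 + \left(\left(-1\right) \left(-2\right) \left(- \frac{1}{21}\right) + \sqrt{10} \left(- \frac{1}{2}\right)\right)\right) \left(-3\right) = \left(3 + \left(2 \left(- \frac{1}{21}\right) - \frac{\sqrt{10}}{2}\right)\right) \left(-3\right) = \left(3 - \left(\frac{2}{21} + \frac{\sqrt{10}}{2}\right)\right) \left(-3\right) = \left(\frac{61}{21} - \frac{\sqrt{10}}{2}\right) \left(-3\right) = - \frac{61}{7} + \frac{3 \sqrt{10}}{2}$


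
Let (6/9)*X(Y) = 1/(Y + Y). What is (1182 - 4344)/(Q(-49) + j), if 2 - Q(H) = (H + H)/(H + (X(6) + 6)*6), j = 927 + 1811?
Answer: -1581/1366 ≈ -1.1574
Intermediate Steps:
X(Y) = 3/(4*Y) (X(Y) = 3/(2*(Y + Y)) = 3/(2*((2*Y))) = 3*(1/(2*Y))/2 = 3/(4*Y))
j = 2738
Q(H) = 2 - 2*H/(147/4 + H) (Q(H) = 2 - (H + H)/(H + ((3/4)/6 + 6)*6) = 2 - 2*H/(H + ((3/4)*(1/6) + 6)*6) = 2 - 2*H/(H + (1/8 + 6)*6) = 2 - 2*H/(H + (49/8)*6) = 2 - 2*H/(H + 147/4) = 2 - 2*H/(147/4 + H))
(1182 - 4344)/(Q(-49) + j) = (1182 - 4344)/(294/(147 + 4*(-49)) + 2738) = -3162/(294/(147 - 196) + 2738) = -3162/(294/(-49) + 2738) = -3162/(294*(-1/49) + 2738) = -3162/(-6 + 2738) = -3162/2732 = -3162*1/2732 = -1581/1366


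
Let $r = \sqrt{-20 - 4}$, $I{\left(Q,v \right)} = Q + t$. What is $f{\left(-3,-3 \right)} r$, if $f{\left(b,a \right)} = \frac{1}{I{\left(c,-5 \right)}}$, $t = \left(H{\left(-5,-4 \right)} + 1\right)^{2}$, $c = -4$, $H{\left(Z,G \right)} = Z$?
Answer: $\frac{i \sqrt{6}}{6} \approx 0.40825 i$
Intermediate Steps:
$t = 16$ ($t = \left(-5 + 1\right)^{2} = \left(-4\right)^{2} = 16$)
$I{\left(Q,v \right)} = 16 + Q$ ($I{\left(Q,v \right)} = Q + 16 = 16 + Q$)
$f{\left(b,a \right)} = \frac{1}{12}$ ($f{\left(b,a \right)} = \frac{1}{16 - 4} = \frac{1}{12}$)
$r = 2 i \sqrt{6}$ ($r = \sqrt{-24} = 2 i \sqrt{6} \approx 4.899 i$)
$f{\left(-3,-3 \right)} r = \frac{2 i \sqrt{6}}{12} = \frac{i \sqrt{6}}{6}$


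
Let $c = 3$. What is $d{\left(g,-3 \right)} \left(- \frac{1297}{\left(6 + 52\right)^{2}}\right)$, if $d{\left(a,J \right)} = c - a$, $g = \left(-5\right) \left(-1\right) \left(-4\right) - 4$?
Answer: $- \frac{35019}{3364} \approx -10.41$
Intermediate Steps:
$g = -24$ ($g = 5 \left(-4\right) - 4 = -20 - 4 = -24$)
$d{\left(a,J \right)} = 3 - a$
$d{\left(g,-3 \right)} \left(- \frac{1297}{\left(6 + 52\right)^{2}}\right) = \left(3 - -24\right) \left(- \frac{1297}{\left(6 + 52\right)^{2}}\right) = \left(3 + 24\right) \left(- \frac{1297}{58^{2}}\right) = 27 \left(- \frac{1297}{3364}\right) = - \frac{35019}{3364}$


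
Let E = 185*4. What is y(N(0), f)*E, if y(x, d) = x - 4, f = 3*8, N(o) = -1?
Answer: -3700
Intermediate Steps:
E = 740
f = 24
y(x, d) = -4 + x
y(N(0), f)*E = (-4 - 1)*740 = -5*740 = -3700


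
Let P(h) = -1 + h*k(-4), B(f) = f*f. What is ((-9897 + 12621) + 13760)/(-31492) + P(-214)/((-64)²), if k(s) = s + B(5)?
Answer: -52268751/32247808 ≈ -1.6208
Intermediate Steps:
B(f) = f²
k(s) = 25 + s (k(s) = s + 5² = s + 25 = 25 + s)
P(h) = -1 + 21*h (P(h) = -1 + h*(25 - 4) = -1 + h*21 = -1 + 21*h)
((-9897 + 12621) + 13760)/(-31492) + P(-214)/((-64)²) = ((-9897 + 12621) + 13760)/(-31492) + (-1 + 21*(-214))/((-64)²) = (2724 + 13760)*(-1/31492) + (-1 - 4494)/4096 = 16484*(-1/31492) - 4495*1/4096 = -4121/7873 - 4495/4096 = -52268751/32247808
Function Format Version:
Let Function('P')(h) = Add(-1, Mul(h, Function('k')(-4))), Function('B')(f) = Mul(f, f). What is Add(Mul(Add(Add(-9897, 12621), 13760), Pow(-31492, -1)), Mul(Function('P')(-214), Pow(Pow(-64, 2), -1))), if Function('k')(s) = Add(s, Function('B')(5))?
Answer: Rational(-52268751, 32247808) ≈ -1.6208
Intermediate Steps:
Function('B')(f) = Pow(f, 2)
Function('k')(s) = Add(25, s) (Function('k')(s) = Add(s, Pow(5, 2)) = Add(s, 25) = Add(25, s))
Function('P')(h) = Add(-1, Mul(21, h)) (Function('P')(h) = Add(-1, Mul(h, Add(25, -4))) = Add(-1, Mul(h, 21)) = Add(-1, Mul(21, h)))
Add(Mul(Add(Add(-9897, 12621), 13760), Pow(-31492, -1)), Mul(Function('P')(-214), Pow(Pow(-64, 2), -1))) = Add(Mul(Add(Add(-9897, 12621), 13760), Pow(-31492, -1)), Mul(Add(-1, Mul(21, -214)), Pow(Pow(-64, 2), -1))) = Add(Mul(Add(2724, 13760), Rational(-1, 31492)), Mul(Add(-1, -4494), Pow(4096, -1))) = Add(Mul(16484, Rational(-1, 31492)), Mul(-4495, Rational(1, 4096))) = Add(Rational(-4121, 7873), Rational(-4495, 4096)) = Rational(-52268751, 32247808)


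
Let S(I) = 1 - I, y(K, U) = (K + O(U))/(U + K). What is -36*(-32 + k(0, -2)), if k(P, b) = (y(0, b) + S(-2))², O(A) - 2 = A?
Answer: 828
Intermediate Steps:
O(A) = 2 + A
y(K, U) = (2 + K + U)/(K + U) (y(K, U) = (K + (2 + U))/(U + K) = (2 + K + U)/(K + U))
k(P, b) = (3 + (2 + b)/b)² (k(P, b) = ((2 + 0 + b)/(0 + b) + (1 - 1*(-2)))² = ((2 + b)/b + (1 + 2))² = ((2 + b)/b + 3)² = (3 + (2 + b)/b)²)
-36*(-32 + k(0, -2)) = -36*(-32 + 4*(1 + 2*(-2))²/(-2)²) = -36*(-32 + 4*(¼)*(1 - 4)²) = -36*(-32 + 4*(¼)*(-3)²) = -36*(-32 + 4*(¼)*9) = -36*(-32 + 9) = -36*(-23) = 828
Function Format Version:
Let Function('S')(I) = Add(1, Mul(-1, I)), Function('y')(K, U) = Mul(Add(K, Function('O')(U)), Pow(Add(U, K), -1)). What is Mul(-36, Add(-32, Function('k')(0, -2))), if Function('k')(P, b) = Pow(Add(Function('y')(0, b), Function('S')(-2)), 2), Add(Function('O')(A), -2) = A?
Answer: 828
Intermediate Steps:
Function('O')(A) = Add(2, A)
Function('y')(K, U) = Mul(Pow(Add(K, U), -1), Add(2, K, U)) (Function('y')(K, U) = Mul(Add(K, Add(2, U)), Pow(Add(U, K), -1)) = Mul(Add(2, K, U), Pow(Add(K, U), -1)) = Mul(Pow(Add(K, U), -1), Add(2, K, U)))
Function('k')(P, b) = Pow(Add(3, Mul(Pow(b, -1), Add(2, b))), 2) (Function('k')(P, b) = Pow(Add(Mul(Pow(Add(0, b), -1), Add(2, 0, b)), Add(1, Mul(-1, -2))), 2) = Pow(Add(Mul(Pow(b, -1), Add(2, b)), Add(1, 2)), 2) = Pow(Add(Mul(Pow(b, -1), Add(2, b)), 3), 2) = Pow(Add(3, Mul(Pow(b, -1), Add(2, b))), 2))
Mul(-36, Add(-32, Function('k')(0, -2))) = Mul(-36, Add(-32, Mul(4, Pow(-2, -2), Pow(Add(1, Mul(2, -2)), 2)))) = Mul(-36, Add(-32, Mul(4, Rational(1, 4), Pow(Add(1, -4), 2)))) = Mul(-36, Add(-32, Mul(4, Rational(1, 4), Pow(-3, 2)))) = Mul(-36, Add(-32, Mul(4, Rational(1, 4), 9))) = Mul(-36, Add(-32, 9)) = Mul(-36, -23) = 828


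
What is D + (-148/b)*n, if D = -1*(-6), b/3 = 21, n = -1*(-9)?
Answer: -106/7 ≈ -15.143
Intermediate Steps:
n = 9
b = 63 (b = 3*21 = 63)
D = 6
D + (-148/b)*n = 6 - 148/63*9 = 6 - 148/7 = -106/7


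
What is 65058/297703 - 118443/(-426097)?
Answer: 8997407865/18121479313 ≈ 0.49651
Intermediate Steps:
65058/297703 - 118443/(-426097) = 65058*(1/297703) - 118443*(-1/426097) = 9294/42529 + 118443/426097 = 8997407865/18121479313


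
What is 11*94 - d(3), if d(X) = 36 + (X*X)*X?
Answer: 971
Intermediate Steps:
d(X) = 36 + X**3 (d(X) = 36 + X**2*X = 36 + X**3)
11*94 - d(3) = 11*94 - (36 + 3**3) = 1034 - (36 + 27) = 1034 - 1*63 = 1034 - 63 = 971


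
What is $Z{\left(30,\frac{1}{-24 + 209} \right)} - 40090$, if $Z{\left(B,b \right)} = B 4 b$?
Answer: $- \frac{1483306}{37} \approx -40089.0$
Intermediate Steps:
$Z{\left(B,b \right)} = 4 B b$
$Z{\left(30,\frac{1}{-24 + 209} \right)} - 40090 = 4 \cdot 30 \frac{1}{-24 + 209} - 40090 = 4 \cdot 30 \cdot \frac{1}{185} - 40090 = \frac{24}{37} - 40090 = - \frac{1483306}{37}$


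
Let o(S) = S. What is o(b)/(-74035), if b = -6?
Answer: 6/74035 ≈ 8.1043e-5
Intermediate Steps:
o(b)/(-74035) = -6/(-74035) = -6*(-1/74035) = 6/74035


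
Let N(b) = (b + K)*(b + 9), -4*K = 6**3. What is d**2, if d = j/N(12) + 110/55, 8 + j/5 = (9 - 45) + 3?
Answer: 3876961/777924 ≈ 4.9837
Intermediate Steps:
K = -54 (K = -1/4*6**3 = -1/4*216 = -54)
N(b) = (-54 + b)*(9 + b) (N(b) = (b - 54)*(b + 9) = (-54 + b)*(9 + b))
j = -205 (j = -40 + 5*((9 - 45) + 3) = -40 + 5*(-36 + 3) = -40 + 5*(-33) = -40 - 165 = -205)
d = 1969/882 (d = -205/(-486 + 12**2 - 45*12) + 110/55 = -205/(-486 + 144 - 540) + 110*(1/55) = -205/(-882) + 2 = -205*(-1/882) + 2 = 205/882 + 2 = 1969/882 ≈ 2.2324)
d**2 = (1969/882)**2 = 3876961/777924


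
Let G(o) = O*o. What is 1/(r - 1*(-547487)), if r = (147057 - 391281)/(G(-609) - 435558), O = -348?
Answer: 37271/20405428681 ≈ 1.8265e-6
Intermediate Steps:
G(o) = -348*o
r = 40704/37271 (r = (147057 - 391281)/(-348*(-609) - 435558) = -244224/(211932 - 435558) = -244224/(-223626) = -244224*(-1/223626) = 40704/37271 ≈ 1.0921)
1/(r - 1*(-547487)) = 1/(40704/37271 - 1*(-547487)) = 1/(40704/37271 + 547487) = 1/(20405428681/37271) = 37271/20405428681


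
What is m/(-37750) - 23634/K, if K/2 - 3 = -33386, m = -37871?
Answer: 1710339343/1260208250 ≈ 1.3572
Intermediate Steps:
K = -66766 (K = 6 + 2*(-33386) = 6 - 66772 = -66766)
m/(-37750) - 23634/K = -37871/(-37750) - 23634/(-66766) = -37871*(-1/37750) - 23634*(-1/66766) = 37871/37750 + 11817/33383 = 1710339343/1260208250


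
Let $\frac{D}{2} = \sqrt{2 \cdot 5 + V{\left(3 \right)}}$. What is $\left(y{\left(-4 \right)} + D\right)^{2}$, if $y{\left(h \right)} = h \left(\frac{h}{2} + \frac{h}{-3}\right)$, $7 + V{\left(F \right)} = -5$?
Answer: $- \frac{8}{9} + \frac{32 i \sqrt{2}}{3} \approx -0.88889 + 15.085 i$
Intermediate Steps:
$V{\left(F \right)} = -12$ ($V{\left(F \right)} = -7 - 5 = -12$)
$D = 2 i \sqrt{2}$ ($D = 2 \sqrt{2 \cdot 5 - 12} = 2 \sqrt{10 - 12} = 2 \sqrt{-2} = 2 i \sqrt{2} \approx 2.8284 i$)
$y{\left(h \right)} = \frac{h^{2}}{6}$ ($y{\left(h \right)} = h \left(h \frac{1}{2} + h \left(- \frac{1}{3}\right)\right) = h \left(\frac{h}{2} - \frac{h}{3}\right) = h \frac{h}{6} = \frac{h^{2}}{6}$)
$\left(y{\left(-4 \right)} + D\right)^{2} = \left(\frac{\left(-4\right)^{2}}{6} + 2 i \sqrt{2}\right)^{2} = \left(\frac{1}{6} \cdot 16 + 2 i \sqrt{2}\right)^{2} = \left(\frac{8}{3} + 2 i \sqrt{2}\right)^{2}$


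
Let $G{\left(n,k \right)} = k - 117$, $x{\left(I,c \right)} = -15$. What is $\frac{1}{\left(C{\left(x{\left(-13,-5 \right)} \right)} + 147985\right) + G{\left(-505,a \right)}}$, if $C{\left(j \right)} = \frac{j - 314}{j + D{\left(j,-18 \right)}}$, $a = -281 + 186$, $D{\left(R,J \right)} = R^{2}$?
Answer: $\frac{30}{4433143} \approx 6.7672 \cdot 10^{-6}$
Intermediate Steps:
$a = -95$
$G{\left(n,k \right)} = -117 + k$
$C{\left(j \right)} = \frac{-314 + j}{j + j^{2}}$ ($C{\left(j \right)} = \frac{j - 314}{j + j^{2}} = \frac{-314 + j}{j + j^{2}}$)
$\frac{1}{\left(C{\left(x{\left(-13,-5 \right)} \right)} + 147985\right) + G{\left(-505,a \right)}} = \frac{1}{\left(\frac{-314 - 15}{\left(-15\right) \left(1 - 15\right)} + 147985\right) - 212} = \frac{1}{\left(\left(- \frac{1}{15}\right) \frac{1}{-14} \left(-329\right) + 147985\right) - 212} = \frac{1}{\left(\left(- \frac{1}{15}\right) \left(- \frac{1}{14}\right) \left(-329\right) + 147985\right) - 212} = \frac{1}{\left(- \frac{47}{30} + 147985\right) - 212} = \frac{1}{\frac{4439503}{30} - 212} = \frac{1}{\frac{4433143}{30}} = \frac{30}{4433143}$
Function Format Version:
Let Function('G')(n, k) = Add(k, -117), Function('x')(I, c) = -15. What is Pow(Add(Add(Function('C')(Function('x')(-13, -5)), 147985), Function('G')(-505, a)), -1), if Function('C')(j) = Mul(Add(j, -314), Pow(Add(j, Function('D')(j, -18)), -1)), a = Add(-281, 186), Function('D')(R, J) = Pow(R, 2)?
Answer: Rational(30, 4433143) ≈ 6.7672e-6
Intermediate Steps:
a = -95
Function('G')(n, k) = Add(-117, k)
Function('C')(j) = Mul(Pow(Add(j, Pow(j, 2)), -1), Add(-314, j)) (Function('C')(j) = Mul(Add(j, -314), Pow(Add(j, Pow(j, 2)), -1)) = Mul(Add(-314, j), Pow(Add(j, Pow(j, 2)), -1)) = Mul(Pow(Add(j, Pow(j, 2)), -1), Add(-314, j)))
Pow(Add(Add(Function('C')(Function('x')(-13, -5)), 147985), Function('G')(-505, a)), -1) = Pow(Add(Add(Mul(Pow(-15, -1), Pow(Add(1, -15), -1), Add(-314, -15)), 147985), Add(-117, -95)), -1) = Pow(Add(Add(Mul(Rational(-1, 15), Pow(-14, -1), -329), 147985), -212), -1) = Pow(Add(Add(Mul(Rational(-1, 15), Rational(-1, 14), -329), 147985), -212), -1) = Pow(Add(Add(Rational(-47, 30), 147985), -212), -1) = Pow(Add(Rational(4439503, 30), -212), -1) = Pow(Rational(4433143, 30), -1) = Rational(30, 4433143)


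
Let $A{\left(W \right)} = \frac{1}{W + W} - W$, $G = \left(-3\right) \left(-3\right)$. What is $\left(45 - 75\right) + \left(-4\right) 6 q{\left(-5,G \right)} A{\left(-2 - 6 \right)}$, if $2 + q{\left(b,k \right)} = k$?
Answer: $- \frac{2727}{2} \approx -1363.5$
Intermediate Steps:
$G = 9$
$q{\left(b,k \right)} = -2 + k$
$A{\left(W \right)} = \frac{1}{2 W} - W$
$\left(45 - 75\right) + \left(-4\right) 6 q{\left(-5,G \right)} A{\left(-2 - 6 \right)} = \left(45 - 75\right) + \left(-4\right) 6 \left(-2 + 9\right) \left(\frac{1}{2 \left(-2 - 6\right)} - \left(-2 - 6\right)\right) = \left(45 - 75\right) + \left(-24\right) 7 \left(\frac{1}{2 \left(-2 - 6\right)} - \left(-2 - 6\right)\right) = -30 - 168 \left(\frac{1}{2 \left(-8\right)} - -8\right) = -30 - 168 \left(\frac{1}{2} \left(- \frac{1}{8}\right) + 8\right) = -30 - 168 \left(- \frac{1}{16} + 8\right) = -30 - \frac{2667}{2} = - \frac{2727}{2}$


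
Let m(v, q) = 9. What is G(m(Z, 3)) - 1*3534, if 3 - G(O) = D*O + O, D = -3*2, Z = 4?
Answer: -3486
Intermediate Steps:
D = -6
G(O) = 3 + 5*O (G(O) = 3 - (-6*O + O) = 3 - (-5)*O = 3 + 5*O)
G(m(Z, 3)) - 1*3534 = (3 + 5*9) - 1*3534 = (3 + 45) - 3534 = 48 - 3534 = -3486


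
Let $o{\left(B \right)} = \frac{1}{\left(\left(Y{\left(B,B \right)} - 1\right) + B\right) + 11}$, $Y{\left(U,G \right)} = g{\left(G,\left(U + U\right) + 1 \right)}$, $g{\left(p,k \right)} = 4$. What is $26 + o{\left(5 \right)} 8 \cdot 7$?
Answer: $\frac{550}{19} \approx 28.947$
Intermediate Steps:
$Y{\left(U,G \right)} = 4$
$o{\left(B \right)} = \frac{1}{14 + B}$ ($o{\left(B \right)} = \frac{1}{\left(\left(4 - 1\right) + B\right) + 11} = \frac{1}{\left(3 + B\right) + 11} = \frac{1}{14 + B}$)
$26 + o{\left(5 \right)} 8 \cdot 7 = 26 + \frac{8 \cdot 7}{14 + 5} = 26 + \frac{1}{19} \cdot 56 = 26 + \frac{56}{19} = \frac{550}{19}$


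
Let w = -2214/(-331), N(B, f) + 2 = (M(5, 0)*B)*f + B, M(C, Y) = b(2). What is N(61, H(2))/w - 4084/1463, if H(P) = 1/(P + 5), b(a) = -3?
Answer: 3434597/1619541 ≈ 2.1207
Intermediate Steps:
M(C, Y) = -3
H(P) = 1/(5 + P)
N(B, f) = -2 + B - 3*B*f (N(B, f) = -2 + ((-3*B)*f + B) = -2 + (-3*B*f + B) = -2 + (B - 3*B*f) = -2 + B - 3*B*f)
w = 2214/331 (w = -2214*(-1/331) = 2214/331 ≈ 6.6888)
N(61, H(2))/w - 4084/1463 = (-2 + 61 - 3*61/(5 + 2))/(2214/331) - 4084/1463 = (-2 + 61 - 3*61/7)*(331/2214) - 4084*1/1463 = (-2 + 61 - 3*61*⅐)*(331/2214) - 4084/1463 = (-2 + 61 - 183/7)*(331/2214) - 4084/1463 = (230/7)*(331/2214) - 4084/1463 = 38065/7749 - 4084/1463 = 3434597/1619541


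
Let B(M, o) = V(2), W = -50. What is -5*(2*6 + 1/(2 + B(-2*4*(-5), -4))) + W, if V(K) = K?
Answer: -445/4 ≈ -111.25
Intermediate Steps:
B(M, o) = 2
-5*(2*6 + 1/(2 + B(-2*4*(-5), -4))) + W = -5*(2*6 + 1/(2 + 2)) - 50 = -5*(12 + 1/4) - 50 = -5*(12 + ¼) - 50 = -5*49/4 - 50 = -245/4 - 50 = -445/4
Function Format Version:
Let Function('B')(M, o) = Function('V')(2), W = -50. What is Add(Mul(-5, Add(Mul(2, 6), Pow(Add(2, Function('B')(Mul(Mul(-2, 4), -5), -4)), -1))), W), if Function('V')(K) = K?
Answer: Rational(-445, 4) ≈ -111.25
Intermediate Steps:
Function('B')(M, o) = 2
Add(Mul(-5, Add(Mul(2, 6), Pow(Add(2, Function('B')(Mul(Mul(-2, 4), -5), -4)), -1))), W) = Add(Mul(-5, Add(Mul(2, 6), Pow(Add(2, 2), -1))), -50) = Add(Mul(-5, Add(12, Pow(4, -1))), -50) = Add(Mul(-5, Add(12, Rational(1, 4))), -50) = Add(Mul(-5, Rational(49, 4)), -50) = Add(Rational(-245, 4), -50) = Rational(-445, 4)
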